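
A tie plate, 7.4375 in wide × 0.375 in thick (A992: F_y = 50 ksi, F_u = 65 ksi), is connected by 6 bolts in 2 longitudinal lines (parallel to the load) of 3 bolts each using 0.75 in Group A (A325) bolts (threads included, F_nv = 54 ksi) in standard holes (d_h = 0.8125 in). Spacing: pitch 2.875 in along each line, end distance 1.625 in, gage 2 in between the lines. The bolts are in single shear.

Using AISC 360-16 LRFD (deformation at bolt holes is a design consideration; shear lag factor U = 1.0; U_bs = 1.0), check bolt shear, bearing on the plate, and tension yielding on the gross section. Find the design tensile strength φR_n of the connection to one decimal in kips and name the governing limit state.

Bolt shear: A_b = π(0.75)²/4 = 0.44179 in². φR_n = 0.75 × 54 × 0.44179 × 6 × 1 = 107.4 kips.
Bearing (0.375 in plate, F_u = 65 ksi): end bolts L_c = 1.625 − 0.8125/2 = 1.21875, R_n = min(1.2×1.21875×0.375×65, 2.4×0.75×0.375×65) = 35.648 kips/bolt; interior L_c = 2.875 − 0.8125 = 2.0625, R_n = 43.875 kips/bolt. φR_n = 0.75 × (2×35.648 + 4×43.875) = 185.1 kips.
Tension yield (gross): A_g = 7.4375×0.375 = 2.7891 in². φR_n = 0.90 × 50 × 2.7891 = 125.5 kips.
Governing: min(107.4, 185.1, 125.5) = 107.4 kips → bolt shear.

107.4 kips (bolt shear governs)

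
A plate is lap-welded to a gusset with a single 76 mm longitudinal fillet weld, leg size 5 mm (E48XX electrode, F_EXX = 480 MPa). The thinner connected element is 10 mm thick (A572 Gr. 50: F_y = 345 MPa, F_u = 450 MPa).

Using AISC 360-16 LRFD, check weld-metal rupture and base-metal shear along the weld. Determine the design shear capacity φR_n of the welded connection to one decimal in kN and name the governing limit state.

Weld metal: throat = 0.707×5 = 3.535 mm, L = 76 mm. φR_n = 0.75 × 0.6 × 480 × 3.535 × 76 = 58.0 kN.
Base metal shear (10 mm plate): yield φR_n = 1.0×0.6×345×10×76 = 157.3 kN; rupture φR_n = 0.75×0.6×450×10×76 = 153.9 kN; take 153.9 kN (rupture).
Governing: min(58.0, 153.9) = 58.0 kN → weld metal.

58.0 kN (weld metal governs)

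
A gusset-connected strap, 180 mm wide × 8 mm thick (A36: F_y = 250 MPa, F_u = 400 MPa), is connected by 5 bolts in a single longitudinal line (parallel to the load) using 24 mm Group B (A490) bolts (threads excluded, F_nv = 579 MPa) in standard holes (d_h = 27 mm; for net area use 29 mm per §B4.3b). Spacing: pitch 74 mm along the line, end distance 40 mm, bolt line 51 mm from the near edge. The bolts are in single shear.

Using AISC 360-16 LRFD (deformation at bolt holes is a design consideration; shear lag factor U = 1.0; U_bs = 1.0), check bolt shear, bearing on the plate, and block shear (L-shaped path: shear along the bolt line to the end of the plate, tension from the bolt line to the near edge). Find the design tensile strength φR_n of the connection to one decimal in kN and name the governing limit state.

383.5 kN (block shear governs)

Bolt shear: A_b = π(24)²/4 = 452.39 mm². φR_n = 0.75 × 579 × 452.39 × 5 × 1 = 982.3 kN.
Bearing (8 mm plate, F_u = 400 MPa): end bolts L_c = 40 − 27/2 = 26.5, R_n = min(1.2×26.5×8×400, 2.4×24×8×400) = 101.76 kN/bolt; interior L_c = 74 − 27 = 47, R_n = 180.48 kN/bolt. φR_n = 0.75 × (1×101.76 + 4×180.48) = 617.8 kN.
Block shear: shear path 1×[40+4×74] = 1×336 mm, A_gv = 2688, A_nv = 1×(336 − 4.5×29)×8 = 1644 mm²; tension to near edge: (51 − 0.5×29)×8 = 292 mm². R_n = min(0.6×400×1644, 0.6×250×2688) + 1.0×400×292 = min(394.56, 403.2) + 116.8 = 511.36 kN. φR_n = 0.75 × 511.36 = 383.5 kN.
Governing: min(982.3, 617.8, 383.5) = 383.5 kN → block shear.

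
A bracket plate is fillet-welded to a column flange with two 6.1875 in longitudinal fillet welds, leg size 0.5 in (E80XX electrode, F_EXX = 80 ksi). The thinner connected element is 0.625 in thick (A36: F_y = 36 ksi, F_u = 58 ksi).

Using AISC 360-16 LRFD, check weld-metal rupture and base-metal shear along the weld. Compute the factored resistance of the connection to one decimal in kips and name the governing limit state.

157.5 kips (weld metal governs)

Weld metal: throat = 0.707×0.5 = 0.3535 in, L = 2×6.1875 = 12.375 in. φR_n = 0.75 × 0.6 × 80 × 0.3535 × 12.375 = 157.5 kips.
Base metal shear (0.625 in plate): yield φR_n = 1.0×0.6×36×0.625×12.375 = 167.1 kips; rupture φR_n = 0.75×0.6×58×0.625×12.375 = 201.9 kips; take 167.1 kips (yield).
Governing: min(157.5, 167.1) = 157.5 kips → weld metal.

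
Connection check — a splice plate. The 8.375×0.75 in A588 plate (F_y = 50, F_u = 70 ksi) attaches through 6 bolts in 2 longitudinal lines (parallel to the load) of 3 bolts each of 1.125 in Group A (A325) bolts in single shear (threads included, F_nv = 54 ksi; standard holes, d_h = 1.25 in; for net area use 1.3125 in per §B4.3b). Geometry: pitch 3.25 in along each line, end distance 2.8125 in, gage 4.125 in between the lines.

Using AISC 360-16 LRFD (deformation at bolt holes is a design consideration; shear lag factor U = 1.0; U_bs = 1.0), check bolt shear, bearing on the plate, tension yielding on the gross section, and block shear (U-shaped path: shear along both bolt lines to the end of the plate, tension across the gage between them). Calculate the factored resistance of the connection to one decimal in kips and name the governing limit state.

241.5 kips (bolt shear governs)

Bolt shear: A_b = π(1.125)²/4 = 0.99402 in². φR_n = 0.75 × 54 × 0.99402 × 6 × 1 = 241.5 kips.
Bearing (0.75 in plate, F_u = 70 ksi): end bolts L_c = 2.8125 − 1.25/2 = 2.1875, R_n = min(1.2×2.1875×0.75×70, 2.4×1.125×0.75×70) = 137.81 kips/bolt; interior L_c = 3.25 − 1.25 = 2, R_n = 126 kips/bolt. φR_n = 0.75 × (2×137.81 + 4×126) = 584.7 kips.
Tension yield (gross): A_g = 8.375×0.75 = 6.2813 in². φR_n = 0.90 × 50 × 6.2813 = 282.7 kips.
Block shear: shear path 2×[2.8125+2×3.25] = 2×9.3125 in, A_gv = 13.969, A_nv = 2×(9.3125 − 2.5×1.3125)×0.75 = 9.0469 in²; tension across gage: (4.125 − 1×1.3125)×0.75 = 2.1094 in². R_n = min(0.6×70×9.0469, 0.6×50×13.969) + 1.0×70×2.1094 = min(379.97, 419.07) + 147.66 = 527.63 kips. φR_n = 0.75 × 527.63 = 395.7 kips.
Governing: min(241.5, 584.7, 282.7, 395.7) = 241.5 kips → bolt shear.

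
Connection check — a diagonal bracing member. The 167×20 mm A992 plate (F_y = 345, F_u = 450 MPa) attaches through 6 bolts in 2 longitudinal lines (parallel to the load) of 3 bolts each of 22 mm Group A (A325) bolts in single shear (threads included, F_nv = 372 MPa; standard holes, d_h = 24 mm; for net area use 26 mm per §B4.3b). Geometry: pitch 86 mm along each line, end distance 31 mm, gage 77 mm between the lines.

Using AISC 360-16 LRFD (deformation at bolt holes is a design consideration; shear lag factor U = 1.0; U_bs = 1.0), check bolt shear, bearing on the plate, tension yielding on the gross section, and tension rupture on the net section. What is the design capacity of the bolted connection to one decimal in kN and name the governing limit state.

636.3 kN (bolt shear governs)

Bolt shear: A_b = π(22)²/4 = 380.13 mm². φR_n = 0.75 × 372 × 380.13 × 6 × 1 = 636.3 kN.
Bearing (20 mm plate, F_u = 450 MPa): end bolts L_c = 31 − 24/2 = 19, R_n = min(1.2×19×20×450, 2.4×22×20×450) = 205.2 kN/bolt; interior L_c = 86 − 24 = 62, R_n = 475.2 kN/bolt. φR_n = 0.75 × (2×205.2 + 4×475.2) = 1733.4 kN.
Tension yield (gross): A_g = 167×20 = 3340 mm². φR_n = 0.90 × 345 × 3340 = 1037.1 kN.
Tension rupture (net): A_n = (167 − 2×26)×20 = 2300 mm² (U = 1.0, A_e = A_n). φR_n = 0.75 × 450 × 2300 = 776.3 kN.
Governing: min(636.3, 1733.4, 1037.1, 776.3) = 636.3 kN → bolt shear.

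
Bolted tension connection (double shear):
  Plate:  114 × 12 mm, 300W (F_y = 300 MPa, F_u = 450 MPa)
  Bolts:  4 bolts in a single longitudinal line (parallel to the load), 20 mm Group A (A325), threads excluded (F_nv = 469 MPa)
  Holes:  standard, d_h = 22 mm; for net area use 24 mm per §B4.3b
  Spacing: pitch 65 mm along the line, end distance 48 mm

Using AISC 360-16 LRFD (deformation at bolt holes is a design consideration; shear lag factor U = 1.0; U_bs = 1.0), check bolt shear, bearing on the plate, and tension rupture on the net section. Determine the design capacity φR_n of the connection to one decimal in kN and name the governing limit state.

Bolt shear: A_b = π(20)²/4 = 314.16 mm². φR_n = 0.75 × 469 × 314.16 × 4 × 2 = 884.0 kN.
Bearing (12 mm plate, F_u = 450 MPa): end bolts L_c = 48 − 22/2 = 37, R_n = min(1.2×37×12×450, 2.4×20×12×450) = 239.76 kN/bolt; interior L_c = 65 − 22 = 43, R_n = 259.2 kN/bolt. φR_n = 0.75 × (1×239.76 + 3×259.2) = 763.0 kN.
Tension rupture (net): A_n = (114 − 1×24)×12 = 1080 mm² (U = 1.0, A_e = A_n). φR_n = 0.75 × 450 × 1080 = 364.5 kN.
Governing: min(884.0, 763.0, 364.5) = 364.5 kN → net-section rupture.

364.5 kN (net-section rupture governs)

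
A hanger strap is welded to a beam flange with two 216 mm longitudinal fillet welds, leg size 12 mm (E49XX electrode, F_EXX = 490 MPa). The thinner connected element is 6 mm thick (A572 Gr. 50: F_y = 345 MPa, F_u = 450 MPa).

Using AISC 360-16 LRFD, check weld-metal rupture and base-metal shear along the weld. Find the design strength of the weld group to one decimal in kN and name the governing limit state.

524.9 kN (base-metal shear governs)

Weld metal: throat = 0.707×12 = 8.484 mm, L = 2×216 = 432 mm. φR_n = 0.75 × 0.6 × 490 × 8.484 × 432 = 808.2 kN.
Base metal shear (6 mm plate): yield φR_n = 1.0×0.6×345×6×432 = 536.5 kN; rupture φR_n = 0.75×0.6×450×6×432 = 524.9 kN; take 524.9 kN (rupture).
Governing: min(808.2, 524.9) = 524.9 kN → base-metal shear.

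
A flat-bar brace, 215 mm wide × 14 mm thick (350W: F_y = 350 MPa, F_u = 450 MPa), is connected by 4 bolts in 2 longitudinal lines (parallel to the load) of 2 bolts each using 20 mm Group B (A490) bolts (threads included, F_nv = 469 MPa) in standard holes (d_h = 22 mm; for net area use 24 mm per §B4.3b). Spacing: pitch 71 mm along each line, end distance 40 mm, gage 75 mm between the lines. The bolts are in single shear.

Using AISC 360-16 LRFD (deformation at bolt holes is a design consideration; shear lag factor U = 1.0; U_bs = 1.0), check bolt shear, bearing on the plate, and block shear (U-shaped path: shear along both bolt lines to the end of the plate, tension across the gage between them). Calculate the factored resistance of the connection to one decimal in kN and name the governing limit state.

Bolt shear: A_b = π(20)²/4 = 314.16 mm². φR_n = 0.75 × 469 × 314.16 × 4 × 1 = 442.0 kN.
Bearing (14 mm plate, F_u = 450 MPa): end bolts L_c = 40 − 22/2 = 29, R_n = min(1.2×29×14×450, 2.4×20×14×450) = 219.24 kN/bolt; interior L_c = 71 − 22 = 49, R_n = 302.4 kN/bolt. φR_n = 0.75 × (2×219.24 + 2×302.4) = 782.5 kN.
Block shear: shear path 2×[40+1×71] = 2×111 mm, A_gv = 3108, A_nv = 2×(111 − 1.5×24)×14 = 2100 mm²; tension across gage: (75 − 1×24)×14 = 714 mm². R_n = min(0.6×450×2100, 0.6×350×3108) + 1.0×450×714 = min(567, 652.68) + 321.3 = 888.3 kN. φR_n = 0.75 × 888.3 = 666.2 kN.
Governing: min(442.0, 782.5, 666.2) = 442.0 kN → bolt shear.

442.0 kN (bolt shear governs)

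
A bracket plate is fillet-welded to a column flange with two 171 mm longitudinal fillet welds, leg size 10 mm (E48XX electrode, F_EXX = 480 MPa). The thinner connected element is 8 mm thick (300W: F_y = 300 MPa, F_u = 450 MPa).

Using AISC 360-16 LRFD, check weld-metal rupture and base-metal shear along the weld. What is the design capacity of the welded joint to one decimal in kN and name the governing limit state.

Weld metal: throat = 0.707×10 = 7.07 mm, L = 2×171 = 342 mm. φR_n = 0.75 × 0.6 × 480 × 7.07 × 342 = 522.3 kN.
Base metal shear (8 mm plate): yield φR_n = 1.0×0.6×300×8×342 = 492.5 kN; rupture φR_n = 0.75×0.6×450×8×342 = 554.0 kN; take 492.5 kN (yield).
Governing: min(522.3, 492.5) = 492.5 kN → base-metal shear.

492.5 kN (base-metal shear governs)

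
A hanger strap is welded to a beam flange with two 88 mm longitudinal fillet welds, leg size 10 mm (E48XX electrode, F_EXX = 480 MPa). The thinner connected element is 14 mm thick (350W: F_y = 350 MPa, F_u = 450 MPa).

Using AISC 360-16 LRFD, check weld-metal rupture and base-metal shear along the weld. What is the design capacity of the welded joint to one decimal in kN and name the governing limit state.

Weld metal: throat = 0.707×10 = 7.07 mm, L = 2×88 = 176 mm. φR_n = 0.75 × 0.6 × 480 × 7.07 × 176 = 268.8 kN.
Base metal shear (14 mm plate): yield φR_n = 1.0×0.6×350×14×176 = 517.4 kN; rupture φR_n = 0.75×0.6×450×14×176 = 499.0 kN; take 499.0 kN (rupture).
Governing: min(268.8, 499.0) = 268.8 kN → weld metal.

268.8 kN (weld metal governs)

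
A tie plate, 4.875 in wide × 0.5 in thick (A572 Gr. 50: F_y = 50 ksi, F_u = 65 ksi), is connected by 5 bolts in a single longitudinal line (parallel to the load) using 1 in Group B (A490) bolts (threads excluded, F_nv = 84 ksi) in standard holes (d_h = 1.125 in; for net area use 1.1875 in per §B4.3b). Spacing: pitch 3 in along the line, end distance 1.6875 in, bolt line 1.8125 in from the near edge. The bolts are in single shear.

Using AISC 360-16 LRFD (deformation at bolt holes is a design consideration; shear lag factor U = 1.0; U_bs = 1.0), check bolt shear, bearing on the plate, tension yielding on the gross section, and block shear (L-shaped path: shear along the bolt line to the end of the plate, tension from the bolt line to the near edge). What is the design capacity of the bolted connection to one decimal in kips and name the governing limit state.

109.7 kips (gross-section yield governs)

Bolt shear: A_b = π(1)²/4 = 0.7854 in². φR_n = 0.75 × 84 × 0.7854 × 5 × 1 = 247.4 kips.
Bearing (0.5 in plate, F_u = 65 ksi): end bolts L_c = 1.6875 − 1.125/2 = 1.125, R_n = min(1.2×1.125×0.5×65, 2.4×1×0.5×65) = 43.875 kips/bolt; interior L_c = 3 − 1.125 = 1.875, R_n = 73.125 kips/bolt. φR_n = 0.75 × (1×43.875 + 4×73.125) = 252.3 kips.
Tension yield (gross): A_g = 4.875×0.5 = 2.4375 in². φR_n = 0.90 × 50 × 2.4375 = 109.7 kips.
Block shear: shear path 1×[1.6875+4×3] = 1×13.6875 in, A_gv = 6.8438, A_nv = 1×(13.6875 − 4.5×1.1875)×0.5 = 4.1719 in²; tension to near edge: (1.8125 − 0.5×1.1875)×0.5 = 0.60938 in². R_n = min(0.6×65×4.1719, 0.6×50×6.8438) + 1.0×65×0.60938 = min(162.7, 205.31) + 39.61 = 202.31 kips. φR_n = 0.75 × 202.31 = 151.7 kips.
Governing: min(247.4, 252.3, 109.7, 151.7) = 109.7 kips → gross-section yield.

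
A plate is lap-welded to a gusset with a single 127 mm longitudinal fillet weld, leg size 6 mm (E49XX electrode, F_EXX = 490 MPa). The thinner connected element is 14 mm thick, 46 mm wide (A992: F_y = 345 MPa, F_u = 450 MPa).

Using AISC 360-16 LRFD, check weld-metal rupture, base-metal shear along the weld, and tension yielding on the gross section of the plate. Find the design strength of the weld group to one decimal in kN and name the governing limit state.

118.8 kN (weld metal governs)

Weld metal: throat = 0.707×6 = 4.242 mm, L = 127 mm. φR_n = 0.75 × 0.6 × 490 × 4.242 × 127 = 118.8 kN.
Base metal shear (14 mm plate): yield φR_n = 1.0×0.6×345×14×127 = 368.0 kN; rupture φR_n = 0.75×0.6×450×14×127 = 360.0 kN; take 360.0 kN (rupture).
Tension yield (gross): A_g = 46×14 = 644 mm². φR_n = 0.90 × 345 × 644 = 200.0 kN.
Governing: min(118.8, 360.0, 200.0) = 118.8 kN → weld metal.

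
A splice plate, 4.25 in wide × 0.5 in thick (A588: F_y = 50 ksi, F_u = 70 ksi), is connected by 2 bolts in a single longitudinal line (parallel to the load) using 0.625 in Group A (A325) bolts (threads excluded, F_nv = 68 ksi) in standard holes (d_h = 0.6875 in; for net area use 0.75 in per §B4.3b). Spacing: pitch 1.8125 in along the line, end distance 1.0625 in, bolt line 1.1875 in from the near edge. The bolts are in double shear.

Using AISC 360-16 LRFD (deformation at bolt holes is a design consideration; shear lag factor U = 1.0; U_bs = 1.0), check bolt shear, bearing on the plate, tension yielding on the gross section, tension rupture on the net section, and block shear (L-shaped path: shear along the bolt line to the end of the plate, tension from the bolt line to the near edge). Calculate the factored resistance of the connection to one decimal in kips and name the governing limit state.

Bolt shear: A_b = π(0.625)²/4 = 0.3068 in². φR_n = 0.75 × 68 × 0.3068 × 2 × 2 = 62.6 kips.
Bearing (0.5 in plate, F_u = 70 ksi): end bolts L_c = 1.0625 − 0.6875/2 = 0.71875, R_n = min(1.2×0.71875×0.5×70, 2.4×0.625×0.5×70) = 30.188 kips/bolt; interior L_c = 1.8125 − 0.6875 = 1.125, R_n = 47.25 kips/bolt. φR_n = 0.75 × (1×30.188 + 1×47.25) = 58.1 kips.
Tension yield (gross): A_g = 4.25×0.5 = 2.125 in². φR_n = 0.90 × 50 × 2.125 = 95.6 kips.
Tension rupture (net): A_n = (4.25 − 1×0.75)×0.5 = 1.75 in² (U = 1.0, A_e = A_n). φR_n = 0.75 × 70 × 1.75 = 91.9 kips.
Block shear: shear path 1×[1.0625+1×1.8125] = 1×2.875 in, A_gv = 1.4375, A_nv = 1×(2.875 − 1.5×0.75)×0.5 = 0.875 in²; tension to near edge: (1.1875 − 0.5×0.75)×0.5 = 0.40625 in². R_n = min(0.6×70×0.875, 0.6×50×1.4375) + 1.0×70×0.40625 = min(36.75, 43.125) + 28.438 = 65.188 kips. φR_n = 0.75 × 65.188 = 48.9 kips.
Governing: min(62.6, 58.1, 95.6, 91.9, 48.9) = 48.9 kips → block shear.

48.9 kips (block shear governs)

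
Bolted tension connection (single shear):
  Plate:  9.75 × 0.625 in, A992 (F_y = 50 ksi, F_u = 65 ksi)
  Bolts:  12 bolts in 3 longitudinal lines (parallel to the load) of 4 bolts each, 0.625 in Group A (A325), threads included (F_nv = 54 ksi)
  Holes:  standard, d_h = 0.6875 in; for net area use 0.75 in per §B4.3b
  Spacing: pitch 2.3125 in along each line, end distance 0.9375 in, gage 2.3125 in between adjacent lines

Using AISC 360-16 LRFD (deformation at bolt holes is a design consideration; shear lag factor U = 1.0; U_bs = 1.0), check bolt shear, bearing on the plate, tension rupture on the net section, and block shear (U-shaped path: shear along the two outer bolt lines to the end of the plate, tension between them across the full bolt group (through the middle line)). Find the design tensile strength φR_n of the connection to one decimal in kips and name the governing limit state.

149.1 kips (bolt shear governs)

Bolt shear: A_b = π(0.625)²/4 = 0.3068 in². φR_n = 0.75 × 54 × 0.3068 × 12 × 1 = 149.1 kips.
Bearing (0.625 in plate, F_u = 65 ksi): end bolts L_c = 0.9375 − 0.6875/2 = 0.59375, R_n = min(1.2×0.59375×0.625×65, 2.4×0.625×0.625×65) = 28.945 kips/bolt; interior L_c = 2.3125 − 0.6875 = 1.625, R_n = 60.938 kips/bolt. φR_n = 0.75 × (3×28.945 + 9×60.938) = 476.5 kips.
Tension rupture (net): A_n = (9.75 − 3×0.75)×0.625 = 4.6875 in² (U = 1.0, A_e = A_n). φR_n = 0.75 × 65 × 4.6875 = 228.5 kips.
Block shear: shear path 2×[0.9375+3×2.3125] = 2×7.875 in, A_gv = 9.8438, A_nv = 2×(7.875 − 3.5×0.75)×0.625 = 6.5625 in²; tension across gage: (4.625 − 2×0.75)×0.625 = 1.9531 in². R_n = min(0.6×65×6.5625, 0.6×50×9.8438) + 1.0×65×1.9531 = min(255.94, 295.31) + 126.95 = 382.89 kips. φR_n = 0.75 × 382.89 = 287.2 kips.
Governing: min(149.1, 476.5, 228.5, 287.2) = 149.1 kips → bolt shear.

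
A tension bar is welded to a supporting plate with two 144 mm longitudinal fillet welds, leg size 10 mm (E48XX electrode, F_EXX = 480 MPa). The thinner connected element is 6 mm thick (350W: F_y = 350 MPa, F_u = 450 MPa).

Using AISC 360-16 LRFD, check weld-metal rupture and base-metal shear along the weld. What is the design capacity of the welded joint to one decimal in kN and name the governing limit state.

Weld metal: throat = 0.707×10 = 7.07 mm, L = 2×144 = 288 mm. φR_n = 0.75 × 0.6 × 480 × 7.07 × 288 = 439.8 kN.
Base metal shear (6 mm plate): yield φR_n = 1.0×0.6×350×6×288 = 362.9 kN; rupture φR_n = 0.75×0.6×450×6×288 = 349.9 kN; take 349.9 kN (rupture).
Governing: min(439.8, 349.9) = 349.9 kN → base-metal shear.

349.9 kN (base-metal shear governs)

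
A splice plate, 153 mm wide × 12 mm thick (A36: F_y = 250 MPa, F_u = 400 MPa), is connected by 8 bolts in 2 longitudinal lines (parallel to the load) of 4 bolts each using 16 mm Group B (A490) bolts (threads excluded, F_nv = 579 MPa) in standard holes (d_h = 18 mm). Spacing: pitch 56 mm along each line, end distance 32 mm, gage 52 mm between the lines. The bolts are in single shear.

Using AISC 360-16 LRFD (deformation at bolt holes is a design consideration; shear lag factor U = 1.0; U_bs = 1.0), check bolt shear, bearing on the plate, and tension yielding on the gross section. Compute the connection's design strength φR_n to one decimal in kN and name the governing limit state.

Bolt shear: A_b = π(16)²/4 = 201.06 mm². φR_n = 0.75 × 579 × 201.06 × 8 × 1 = 698.5 kN.
Bearing (12 mm plate, F_u = 400 MPa): end bolts L_c = 32 − 18/2 = 23, R_n = min(1.2×23×12×400, 2.4×16×12×400) = 132.48 kN/bolt; interior L_c = 56 − 18 = 38, R_n = 184.32 kN/bolt. φR_n = 0.75 × (2×132.48 + 6×184.32) = 1028.2 kN.
Tension yield (gross): A_g = 153×12 = 1836 mm². φR_n = 0.90 × 250 × 1836 = 413.1 kN.
Governing: min(698.5, 1028.2, 413.1) = 413.1 kN → gross-section yield.

413.1 kN (gross-section yield governs)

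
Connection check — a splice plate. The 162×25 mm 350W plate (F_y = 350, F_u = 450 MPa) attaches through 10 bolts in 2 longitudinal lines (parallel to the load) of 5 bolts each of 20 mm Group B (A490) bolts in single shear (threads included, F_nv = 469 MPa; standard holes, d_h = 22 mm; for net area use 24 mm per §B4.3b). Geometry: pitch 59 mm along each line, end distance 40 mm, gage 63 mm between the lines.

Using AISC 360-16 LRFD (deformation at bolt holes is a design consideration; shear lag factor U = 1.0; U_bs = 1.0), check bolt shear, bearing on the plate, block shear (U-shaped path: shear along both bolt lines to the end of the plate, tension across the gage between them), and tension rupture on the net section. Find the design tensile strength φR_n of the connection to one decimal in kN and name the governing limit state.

961.9 kN (net-section rupture governs)

Bolt shear: A_b = π(20)²/4 = 314.16 mm². φR_n = 0.75 × 469 × 314.16 × 10 × 1 = 1105.1 kN.
Bearing (25 mm plate, F_u = 450 MPa): end bolts L_c = 40 − 22/2 = 29, R_n = min(1.2×29×25×450, 2.4×20×25×450) = 391.5 kN/bolt; interior L_c = 59 − 22 = 37, R_n = 499.5 kN/bolt. φR_n = 0.75 × (2×391.5 + 8×499.5) = 3584.3 kN.
Block shear: shear path 2×[40+4×59] = 2×276 mm, A_gv = 13800, A_nv = 2×(276 − 4.5×24)×25 = 8400 mm²; tension across gage: (63 − 1×24)×25 = 975 mm². R_n = min(0.6×450×8400, 0.6×350×13800) + 1.0×450×975 = min(2268, 2898) + 438.75 = 2706.8 kN. φR_n = 0.75 × 2706.8 = 2030.1 kN.
Tension rupture (net): A_n = (162 − 2×24)×25 = 2850 mm² (U = 1.0, A_e = A_n). φR_n = 0.75 × 450 × 2850 = 961.9 kN.
Governing: min(1105.1, 3584.3, 2030.1, 961.9) = 961.9 kN → net-section rupture.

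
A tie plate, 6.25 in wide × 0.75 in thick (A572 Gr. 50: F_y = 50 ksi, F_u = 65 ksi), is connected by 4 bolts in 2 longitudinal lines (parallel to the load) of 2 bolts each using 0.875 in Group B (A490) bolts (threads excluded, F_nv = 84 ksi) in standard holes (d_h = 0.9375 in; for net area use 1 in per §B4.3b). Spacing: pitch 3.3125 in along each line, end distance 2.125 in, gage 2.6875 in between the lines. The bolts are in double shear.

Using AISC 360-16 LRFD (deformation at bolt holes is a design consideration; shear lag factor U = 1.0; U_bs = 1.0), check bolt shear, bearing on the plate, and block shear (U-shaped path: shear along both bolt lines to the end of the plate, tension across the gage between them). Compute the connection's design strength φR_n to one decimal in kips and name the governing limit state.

234.5 kips (block shear governs)

Bolt shear: A_b = π(0.875)²/4 = 0.60132 in². φR_n = 0.75 × 84 × 0.60132 × 4 × 2 = 303.1 kips.
Bearing (0.75 in plate, F_u = 65 ksi): end bolts L_c = 2.125 − 0.9375/2 = 1.65625, R_n = min(1.2×1.65625×0.75×65, 2.4×0.875×0.75×65) = 96.891 kips/bolt; interior L_c = 3.3125 − 0.9375 = 2.375, R_n = 102.38 kips/bolt. φR_n = 0.75 × (2×96.891 + 2×102.38) = 298.9 kips.
Block shear: shear path 2×[2.125+1×3.3125] = 2×5.4375 in, A_gv = 8.1563, A_nv = 2×(5.4375 − 1.5×1)×0.75 = 5.9063 in²; tension across gage: (2.6875 − 1×1)×0.75 = 1.2656 in². R_n = min(0.6×65×5.9063, 0.6×50×8.1563) + 1.0×65×1.2656 = min(230.35, 244.69) + 82.264 = 312.61 kips. φR_n = 0.75 × 312.61 = 234.5 kips.
Governing: min(303.1, 298.9, 234.5) = 234.5 kips → block shear.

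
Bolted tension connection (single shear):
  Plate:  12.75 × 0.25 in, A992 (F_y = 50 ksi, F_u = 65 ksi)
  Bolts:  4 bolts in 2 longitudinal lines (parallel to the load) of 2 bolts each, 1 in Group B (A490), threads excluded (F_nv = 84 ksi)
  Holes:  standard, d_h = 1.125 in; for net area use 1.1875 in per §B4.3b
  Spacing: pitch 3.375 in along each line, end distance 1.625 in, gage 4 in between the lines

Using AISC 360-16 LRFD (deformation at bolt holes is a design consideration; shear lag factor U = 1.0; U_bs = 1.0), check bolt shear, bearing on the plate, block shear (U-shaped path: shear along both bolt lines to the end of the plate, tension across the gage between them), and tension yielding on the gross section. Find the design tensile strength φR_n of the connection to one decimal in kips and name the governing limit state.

Bolt shear: A_b = π(1)²/4 = 0.7854 in². φR_n = 0.75 × 84 × 0.7854 × 4 × 1 = 197.9 kips.
Bearing (0.25 in plate, F_u = 65 ksi): end bolts L_c = 1.625 − 1.125/2 = 1.0625, R_n = min(1.2×1.0625×0.25×65, 2.4×1×0.25×65) = 20.719 kips/bolt; interior L_c = 3.375 − 1.125 = 2.25, R_n = 39 kips/bolt. φR_n = 0.75 × (2×20.719 + 2×39) = 89.6 kips.
Block shear: shear path 2×[1.625+1×3.375] = 2×5 in, A_gv = 2.5, A_nv = 2×(5 − 1.5×1.1875)×0.25 = 1.6094 in²; tension across gage: (4 − 1×1.1875)×0.25 = 0.70313 in². R_n = min(0.6×65×1.6094, 0.6×50×2.5) + 1.0×65×0.70313 = min(62.767, 75) + 45.703 = 108.47 kips. φR_n = 0.75 × 108.47 = 81.4 kips.
Tension yield (gross): A_g = 12.75×0.25 = 3.1875 in². φR_n = 0.90 × 50 × 3.1875 = 143.4 kips.
Governing: min(197.9, 89.6, 81.4, 143.4) = 81.4 kips → block shear.

81.4 kips (block shear governs)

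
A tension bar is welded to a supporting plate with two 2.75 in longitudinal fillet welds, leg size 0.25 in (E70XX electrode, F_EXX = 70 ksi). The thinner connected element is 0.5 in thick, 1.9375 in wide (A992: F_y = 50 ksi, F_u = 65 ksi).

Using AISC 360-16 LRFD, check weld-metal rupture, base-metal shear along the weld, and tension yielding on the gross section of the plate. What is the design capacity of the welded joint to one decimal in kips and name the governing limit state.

30.6 kips (weld metal governs)

Weld metal: throat = 0.707×0.25 = 0.17675 in, L = 2×2.75 = 5.5 in. φR_n = 0.75 × 0.6 × 70 × 0.17675 × 5.5 = 30.6 kips.
Base metal shear (0.5 in plate): yield φR_n = 1.0×0.6×50×0.5×5.5 = 82.5 kips; rupture φR_n = 0.75×0.6×65×0.5×5.5 = 80.4 kips; take 80.4 kips (rupture).
Tension yield (gross): A_g = 1.9375×0.5 = 0.96875 in². φR_n = 0.90 × 50 × 0.96875 = 43.6 kips.
Governing: min(30.6, 80.4, 43.6) = 30.6 kips → weld metal.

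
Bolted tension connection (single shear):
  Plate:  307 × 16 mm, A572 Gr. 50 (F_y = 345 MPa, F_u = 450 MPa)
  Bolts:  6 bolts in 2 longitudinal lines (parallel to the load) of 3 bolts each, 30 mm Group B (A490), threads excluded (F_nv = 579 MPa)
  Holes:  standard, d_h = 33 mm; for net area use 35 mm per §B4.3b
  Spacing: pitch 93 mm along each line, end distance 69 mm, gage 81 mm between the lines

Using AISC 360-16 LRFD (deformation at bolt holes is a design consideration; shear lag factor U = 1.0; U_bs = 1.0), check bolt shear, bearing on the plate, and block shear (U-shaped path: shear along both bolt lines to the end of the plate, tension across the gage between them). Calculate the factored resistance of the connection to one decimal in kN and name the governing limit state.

1333.8 kN (block shear governs)

Bolt shear: A_b = π(30)²/4 = 706.86 mm². φR_n = 0.75 × 579 × 706.86 × 6 × 1 = 1841.7 kN.
Bearing (16 mm plate, F_u = 450 MPa): end bolts L_c = 69 − 33/2 = 52.5, R_n = min(1.2×52.5×16×450, 2.4×30×16×450) = 453.6 kN/bolt; interior L_c = 93 − 33 = 60, R_n = 518.4 kN/bolt. φR_n = 0.75 × (2×453.6 + 4×518.4) = 2235.6 kN.
Block shear: shear path 2×[69+2×93] = 2×255 mm, A_gv = 8160, A_nv = 2×(255 − 2.5×35)×16 = 5360 mm²; tension across gage: (81 − 1×35)×16 = 736 mm². R_n = min(0.6×450×5360, 0.6×345×8160) + 1.0×450×736 = min(1447.2, 1689.1) + 331.2 = 1778.4 kN. φR_n = 0.75 × 1778.4 = 1333.8 kN.
Governing: min(1841.7, 2235.6, 1333.8) = 1333.8 kN → block shear.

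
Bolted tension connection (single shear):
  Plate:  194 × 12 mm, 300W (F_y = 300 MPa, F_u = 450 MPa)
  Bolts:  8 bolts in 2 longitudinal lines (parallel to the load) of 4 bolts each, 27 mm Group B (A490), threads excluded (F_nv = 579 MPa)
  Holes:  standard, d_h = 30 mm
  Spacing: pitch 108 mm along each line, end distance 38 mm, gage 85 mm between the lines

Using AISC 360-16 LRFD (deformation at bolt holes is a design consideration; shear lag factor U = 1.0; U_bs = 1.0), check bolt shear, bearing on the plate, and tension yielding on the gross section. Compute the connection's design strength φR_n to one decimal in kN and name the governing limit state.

628.6 kN (gross-section yield governs)

Bolt shear: A_b = π(27)²/4 = 572.56 mm². φR_n = 0.75 × 579 × 572.56 × 8 × 1 = 1989.1 kN.
Bearing (12 mm plate, F_u = 450 MPa): end bolts L_c = 38 − 30/2 = 23, R_n = min(1.2×23×12×450, 2.4×27×12×450) = 149.04 kN/bolt; interior L_c = 108 − 30 = 78, R_n = 349.92 kN/bolt. φR_n = 0.75 × (2×149.04 + 6×349.92) = 1798.2 kN.
Tension yield (gross): A_g = 194×12 = 2328 mm². φR_n = 0.90 × 300 × 2328 = 628.6 kN.
Governing: min(1989.1, 1798.2, 628.6) = 628.6 kN → gross-section yield.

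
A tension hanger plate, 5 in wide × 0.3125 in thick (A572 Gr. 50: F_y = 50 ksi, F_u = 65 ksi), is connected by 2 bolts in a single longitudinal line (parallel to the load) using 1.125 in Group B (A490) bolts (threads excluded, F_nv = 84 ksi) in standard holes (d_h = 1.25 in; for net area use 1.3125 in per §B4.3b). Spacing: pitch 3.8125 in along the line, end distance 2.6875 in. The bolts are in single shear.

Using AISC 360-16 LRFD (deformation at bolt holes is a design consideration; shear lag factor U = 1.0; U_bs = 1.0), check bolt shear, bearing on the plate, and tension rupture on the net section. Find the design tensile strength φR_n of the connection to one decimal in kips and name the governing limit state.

Bolt shear: A_b = π(1.125)²/4 = 0.99402 in². φR_n = 0.75 × 84 × 0.99402 × 2 × 1 = 125.2 kips.
Bearing (0.3125 in plate, F_u = 65 ksi): end bolts L_c = 2.6875 − 1.25/2 = 2.0625, R_n = min(1.2×2.0625×0.3125×65, 2.4×1.125×0.3125×65) = 50.273 kips/bolt; interior L_c = 3.8125 − 1.25 = 2.5625, R_n = 54.844 kips/bolt. φR_n = 0.75 × (1×50.273 + 1×54.844) = 78.8 kips.
Tension rupture (net): A_n = (5 − 1×1.3125)×0.3125 = 1.1523 in² (U = 1.0, A_e = A_n). φR_n = 0.75 × 65 × 1.1523 = 56.2 kips.
Governing: min(125.2, 78.8, 56.2) = 56.2 kips → net-section rupture.

56.2 kips (net-section rupture governs)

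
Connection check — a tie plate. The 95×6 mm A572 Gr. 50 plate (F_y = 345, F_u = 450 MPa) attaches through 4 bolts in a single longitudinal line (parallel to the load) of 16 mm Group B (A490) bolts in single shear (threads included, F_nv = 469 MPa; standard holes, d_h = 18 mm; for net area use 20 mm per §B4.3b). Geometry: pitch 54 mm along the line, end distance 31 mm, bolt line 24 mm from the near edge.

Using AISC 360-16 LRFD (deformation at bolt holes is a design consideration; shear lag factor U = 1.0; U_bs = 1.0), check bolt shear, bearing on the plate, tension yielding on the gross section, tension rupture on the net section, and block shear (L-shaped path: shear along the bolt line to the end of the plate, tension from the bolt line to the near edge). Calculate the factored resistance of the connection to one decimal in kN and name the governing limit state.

151.9 kN (net-section rupture governs)

Bolt shear: A_b = π(16)²/4 = 201.06 mm². φR_n = 0.75 × 469 × 201.06 × 4 × 1 = 282.9 kN.
Bearing (6 mm plate, F_u = 450 MPa): end bolts L_c = 31 − 18/2 = 22, R_n = min(1.2×22×6×450, 2.4×16×6×450) = 71.28 kN/bolt; interior L_c = 54 − 18 = 36, R_n = 103.68 kN/bolt. φR_n = 0.75 × (1×71.28 + 3×103.68) = 286.7 kN.
Tension yield (gross): A_g = 95×6 = 570 mm². φR_n = 0.90 × 345 × 570 = 177.0 kN.
Tension rupture (net): A_n = (95 − 1×20)×6 = 450 mm² (U = 1.0, A_e = A_n). φR_n = 0.75 × 450 × 450 = 151.9 kN.
Block shear: shear path 1×[31+3×54] = 1×193 mm, A_gv = 1158, A_nv = 1×(193 − 3.5×20)×6 = 738 mm²; tension to near edge: (24 − 0.5×20)×6 = 84 mm². R_n = min(0.6×450×738, 0.6×345×1158) + 1.0×450×84 = min(199.26, 239.71) + 37.8 = 237.06 kN. φR_n = 0.75 × 237.06 = 177.8 kN.
Governing: min(282.9, 286.7, 177.0, 151.9, 177.8) = 151.9 kN → net-section rupture.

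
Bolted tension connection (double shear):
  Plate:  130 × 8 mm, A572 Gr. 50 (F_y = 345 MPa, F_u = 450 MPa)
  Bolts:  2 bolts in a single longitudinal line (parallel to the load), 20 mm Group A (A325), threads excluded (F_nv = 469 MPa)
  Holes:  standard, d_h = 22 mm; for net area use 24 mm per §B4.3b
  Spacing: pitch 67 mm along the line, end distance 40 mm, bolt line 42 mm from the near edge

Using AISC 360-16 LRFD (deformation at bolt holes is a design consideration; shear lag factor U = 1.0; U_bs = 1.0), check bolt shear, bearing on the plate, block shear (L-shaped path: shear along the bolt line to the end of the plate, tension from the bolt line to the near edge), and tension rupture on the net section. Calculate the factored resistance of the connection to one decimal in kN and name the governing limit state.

196.0 kN (block shear governs)

Bolt shear: A_b = π(20)²/4 = 314.16 mm². φR_n = 0.75 × 469 × 314.16 × 2 × 2 = 442.0 kN.
Bearing (8 mm plate, F_u = 450 MPa): end bolts L_c = 40 − 22/2 = 29, R_n = min(1.2×29×8×450, 2.4×20×8×450) = 125.28 kN/bolt; interior L_c = 67 − 22 = 45, R_n = 172.8 kN/bolt. φR_n = 0.75 × (1×125.28 + 1×172.8) = 223.6 kN.
Block shear: shear path 1×[40+1×67] = 1×107 mm, A_gv = 856, A_nv = 1×(107 − 1.5×24)×8 = 568 mm²; tension to near edge: (42 − 0.5×24)×8 = 240 mm². R_n = min(0.6×450×568, 0.6×345×856) + 1.0×450×240 = min(153.36, 177.19) + 108 = 261.36 kN. φR_n = 0.75 × 261.36 = 196.0 kN.
Tension rupture (net): A_n = (130 − 1×24)×8 = 848 mm² (U = 1.0, A_e = A_n). φR_n = 0.75 × 450 × 848 = 286.2 kN.
Governing: min(442.0, 223.6, 196.0, 286.2) = 196.0 kN → block shear.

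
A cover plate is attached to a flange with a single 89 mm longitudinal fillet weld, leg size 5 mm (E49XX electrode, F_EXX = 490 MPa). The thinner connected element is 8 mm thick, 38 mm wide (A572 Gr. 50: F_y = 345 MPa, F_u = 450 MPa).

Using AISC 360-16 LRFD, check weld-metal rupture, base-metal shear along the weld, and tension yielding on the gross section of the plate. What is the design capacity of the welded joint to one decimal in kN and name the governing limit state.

Weld metal: throat = 0.707×5 = 3.535 mm, L = 89 mm. φR_n = 0.75 × 0.6 × 490 × 3.535 × 89 = 69.4 kN.
Base metal shear (8 mm plate): yield φR_n = 1.0×0.6×345×8×89 = 147.4 kN; rupture φR_n = 0.75×0.6×450×8×89 = 144.2 kN; take 144.2 kN (rupture).
Tension yield (gross): A_g = 38×8 = 304 mm². φR_n = 0.90 × 345 × 304 = 94.4 kN.
Governing: min(69.4, 144.2, 94.4) = 69.4 kN → weld metal.

69.4 kN (weld metal governs)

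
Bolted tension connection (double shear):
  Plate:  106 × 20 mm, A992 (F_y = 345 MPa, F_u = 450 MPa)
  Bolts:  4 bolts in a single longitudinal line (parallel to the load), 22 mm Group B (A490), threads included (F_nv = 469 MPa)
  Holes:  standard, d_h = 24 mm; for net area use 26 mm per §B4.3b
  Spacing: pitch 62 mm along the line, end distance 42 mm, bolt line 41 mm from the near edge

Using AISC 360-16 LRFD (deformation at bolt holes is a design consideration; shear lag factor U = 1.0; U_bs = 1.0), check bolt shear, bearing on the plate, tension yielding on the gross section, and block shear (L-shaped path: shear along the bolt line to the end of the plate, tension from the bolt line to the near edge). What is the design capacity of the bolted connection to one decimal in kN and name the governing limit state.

658.3 kN (gross-section yield governs)

Bolt shear: A_b = π(22)²/4 = 380.13 mm². φR_n = 0.75 × 469 × 380.13 × 4 × 2 = 1069.7 kN.
Bearing (20 mm plate, F_u = 450 MPa): end bolts L_c = 42 − 24/2 = 30, R_n = min(1.2×30×20×450, 2.4×22×20×450) = 324 kN/bolt; interior L_c = 62 − 24 = 38, R_n = 410.4 kN/bolt. φR_n = 0.75 × (1×324 + 3×410.4) = 1166.4 kN.
Tension yield (gross): A_g = 106×20 = 2120 mm². φR_n = 0.90 × 345 × 2120 = 658.3 kN.
Block shear: shear path 1×[42+3×62] = 1×228 mm, A_gv = 4560, A_nv = 1×(228 − 3.5×26)×20 = 2740 mm²; tension to near edge: (41 − 0.5×26)×20 = 560 mm². R_n = min(0.6×450×2740, 0.6×345×4560) + 1.0×450×560 = min(739.8, 943.92) + 252 = 991.8 kN. φR_n = 0.75 × 991.8 = 743.9 kN.
Governing: min(1069.7, 1166.4, 658.3, 743.9) = 658.3 kN → gross-section yield.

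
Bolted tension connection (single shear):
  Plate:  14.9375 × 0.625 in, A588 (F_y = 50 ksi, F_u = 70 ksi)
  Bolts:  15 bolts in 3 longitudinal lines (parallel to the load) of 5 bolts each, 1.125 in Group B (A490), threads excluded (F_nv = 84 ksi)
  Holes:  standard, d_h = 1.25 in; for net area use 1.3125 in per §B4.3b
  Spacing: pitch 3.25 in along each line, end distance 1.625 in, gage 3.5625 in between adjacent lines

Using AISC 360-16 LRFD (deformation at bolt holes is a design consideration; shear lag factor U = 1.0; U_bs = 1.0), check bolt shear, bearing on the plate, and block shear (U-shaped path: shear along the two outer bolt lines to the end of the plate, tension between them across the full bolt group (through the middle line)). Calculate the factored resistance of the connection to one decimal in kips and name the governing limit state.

Bolt shear: A_b = π(1.125)²/4 = 0.99402 in². φR_n = 0.75 × 84 × 0.99402 × 15 × 1 = 939.3 kips.
Bearing (0.625 in plate, F_u = 70 ksi): end bolts L_c = 1.625 − 1.25/2 = 1, R_n = min(1.2×1×0.625×70, 2.4×1.125×0.625×70) = 52.5 kips/bolt; interior L_c = 3.25 − 1.25 = 2, R_n = 105 kips/bolt. φR_n = 0.75 × (3×52.5 + 12×105) = 1063.1 kips.
Block shear: shear path 2×[1.625+4×3.25] = 2×14.625 in, A_gv = 18.281, A_nv = 2×(14.625 − 4.5×1.3125)×0.625 = 10.898 in²; tension across gage: (7.125 − 2×1.3125)×0.625 = 2.8125 in². R_n = min(0.6×70×10.898, 0.6×50×18.281) + 1.0×70×2.8125 = min(457.72, 548.43) + 196.88 = 654.6 kips. φR_n = 0.75 × 654.6 = 491.0 kips.
Governing: min(939.3, 1063.1, 491.0) = 491.0 kips → block shear.

491.0 kips (block shear governs)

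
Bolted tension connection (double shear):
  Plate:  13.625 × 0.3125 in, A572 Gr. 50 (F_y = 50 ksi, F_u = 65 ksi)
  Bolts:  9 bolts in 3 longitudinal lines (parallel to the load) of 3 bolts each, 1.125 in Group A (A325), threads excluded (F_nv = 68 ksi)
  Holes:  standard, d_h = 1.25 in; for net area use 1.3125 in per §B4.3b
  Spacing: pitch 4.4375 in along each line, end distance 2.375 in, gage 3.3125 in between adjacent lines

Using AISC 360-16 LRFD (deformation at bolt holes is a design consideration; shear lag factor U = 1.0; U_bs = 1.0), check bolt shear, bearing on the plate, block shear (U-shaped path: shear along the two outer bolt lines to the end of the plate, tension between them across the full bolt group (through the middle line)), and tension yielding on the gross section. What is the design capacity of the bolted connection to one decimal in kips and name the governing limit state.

191.6 kips (gross-section yield governs)

Bolt shear: A_b = π(1.125)²/4 = 0.99402 in². φR_n = 0.75 × 68 × 0.99402 × 9 × 2 = 912.5 kips.
Bearing (0.3125 in plate, F_u = 65 ksi): end bolts L_c = 2.375 − 1.25/2 = 1.75, R_n = min(1.2×1.75×0.3125×65, 2.4×1.125×0.3125×65) = 42.656 kips/bolt; interior L_c = 4.4375 − 1.25 = 3.1875, R_n = 54.844 kips/bolt. φR_n = 0.75 × (3×42.656 + 6×54.844) = 342.8 kips.
Block shear: shear path 2×[2.375+2×4.4375] = 2×11.25 in, A_gv = 7.0313, A_nv = 2×(11.25 − 2.5×1.3125)×0.3125 = 4.9805 in²; tension across gage: (6.625 − 2×1.3125)×0.3125 = 1.25 in². R_n = min(0.6×65×4.9805, 0.6×50×7.0313) + 1.0×65×1.25 = min(194.24, 210.94) + 81.25 = 275.49 kips. φR_n = 0.75 × 275.49 = 206.6 kips.
Tension yield (gross): A_g = 13.625×0.3125 = 4.2578 in². φR_n = 0.90 × 50 × 4.2578 = 191.6 kips.
Governing: min(912.5, 342.8, 206.6, 191.6) = 191.6 kips → gross-section yield.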